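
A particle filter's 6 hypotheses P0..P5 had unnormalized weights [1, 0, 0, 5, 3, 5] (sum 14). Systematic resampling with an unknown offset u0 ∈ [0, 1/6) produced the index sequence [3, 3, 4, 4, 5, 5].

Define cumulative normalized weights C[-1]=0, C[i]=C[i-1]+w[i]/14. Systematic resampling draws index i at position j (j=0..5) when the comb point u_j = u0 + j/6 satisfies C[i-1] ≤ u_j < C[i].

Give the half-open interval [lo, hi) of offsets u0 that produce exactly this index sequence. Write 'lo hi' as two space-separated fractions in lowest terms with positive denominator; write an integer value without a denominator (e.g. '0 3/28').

C = [1/14, 1/14, 1/14, 3/7, 9/14, 1]
j=0 picked index 3: u0 ∈ [1/14, 3/7)
j=1 picked index 3: u0 ∈ [-2/21, 11/42)
j=2 picked index 4: u0 ∈ [2/21, 13/42)
j=3 picked index 4: u0 ∈ [-1/14, 1/7)
j=4 picked index 5: u0 ∈ [-1/42, 1/3)
j=5 picked index 5: u0 ∈ [-4/21, 1/6)
intersection: [2/21, 1/7)

2/21 1/7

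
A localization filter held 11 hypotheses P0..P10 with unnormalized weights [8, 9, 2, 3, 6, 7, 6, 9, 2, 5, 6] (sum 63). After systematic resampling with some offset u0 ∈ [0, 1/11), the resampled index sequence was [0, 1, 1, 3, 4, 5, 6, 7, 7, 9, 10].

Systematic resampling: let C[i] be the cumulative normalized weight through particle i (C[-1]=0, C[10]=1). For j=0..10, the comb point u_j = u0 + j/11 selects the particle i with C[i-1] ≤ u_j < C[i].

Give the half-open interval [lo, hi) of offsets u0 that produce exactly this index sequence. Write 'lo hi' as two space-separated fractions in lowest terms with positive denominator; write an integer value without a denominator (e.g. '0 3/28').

25/693 46/693

C = [8/63, 17/63, 19/63, 22/63, 4/9, 5/9, 41/63, 50/63, 52/63, 19/21, 1]
j=0 picked index 0: u0 ∈ [0, 8/63)
j=1 picked index 1: u0 ∈ [25/693, 124/693)
j=2 picked index 1: u0 ∈ [-38/693, 61/693)
j=3 picked index 3: u0 ∈ [20/693, 53/693)
j=4 picked index 4: u0 ∈ [-10/693, 8/99)
j=5 picked index 5: u0 ∈ [-1/99, 10/99)
j=6 picked index 6: u0 ∈ [1/99, 73/693)
j=7 picked index 7: u0 ∈ [10/693, 109/693)
j=8 picked index 7: u0 ∈ [-53/693, 46/693)
j=9 picked index 9: u0 ∈ [5/693, 20/231)
j=10 picked index 10: u0 ∈ [-1/231, 1/11)
intersection: [25/693, 46/693)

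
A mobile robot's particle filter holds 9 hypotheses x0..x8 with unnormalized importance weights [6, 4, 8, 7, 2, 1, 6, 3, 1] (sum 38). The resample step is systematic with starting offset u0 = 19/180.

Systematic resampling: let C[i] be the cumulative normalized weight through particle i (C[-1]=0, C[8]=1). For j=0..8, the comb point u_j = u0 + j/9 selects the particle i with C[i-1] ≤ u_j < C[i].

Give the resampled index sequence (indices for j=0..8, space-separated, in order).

0 1 2 2 3 4 6 6 8

C = [3/19, 5/19, 9/19, 25/38, 27/38, 14/19, 17/19, 37/38, 1]
j=0: u_0=19/180 ∈ [0, 3/19) → index 0
j=1: u_1=13/60 ∈ [3/19, 5/19) → index 1
j=2: u_2=59/180 ∈ [5/19, 9/19) → index 2
j=3: u_3=79/180 ∈ [5/19, 9/19) → index 2
j=4: u_4=11/20 ∈ [9/19, 25/38) → index 3
j=5: u_5=119/180 ∈ [25/38, 27/38) → index 4
j=6: u_6=139/180 ∈ [14/19, 17/19) → index 6
j=7: u_7=53/60 ∈ [14/19, 17/19) → index 6
j=8: u_8=179/180 ∈ [37/38, 1) → index 8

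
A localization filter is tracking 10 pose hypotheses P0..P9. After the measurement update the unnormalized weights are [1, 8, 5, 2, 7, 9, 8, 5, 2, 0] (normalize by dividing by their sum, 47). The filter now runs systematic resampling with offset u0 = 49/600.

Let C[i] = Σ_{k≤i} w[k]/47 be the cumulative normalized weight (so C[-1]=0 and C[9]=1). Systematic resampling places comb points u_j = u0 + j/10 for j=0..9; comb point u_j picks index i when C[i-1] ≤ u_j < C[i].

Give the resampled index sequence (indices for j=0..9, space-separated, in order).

C = [1/47, 9/47, 14/47, 16/47, 23/47, 32/47, 40/47, 45/47, 1, 1]
j=0: u_0=49/600 ∈ [1/47, 9/47) → index 1
j=1: u_1=109/600 ∈ [1/47, 9/47) → index 1
j=2: u_2=169/600 ∈ [9/47, 14/47) → index 2
j=3: u_3=229/600 ∈ [16/47, 23/47) → index 4
j=4: u_4=289/600 ∈ [16/47, 23/47) → index 4
j=5: u_5=349/600 ∈ [23/47, 32/47) → index 5
j=6: u_6=409/600 ∈ [32/47, 40/47) → index 6
j=7: u_7=469/600 ∈ [32/47, 40/47) → index 6
j=8: u_8=529/600 ∈ [40/47, 45/47) → index 7
j=9: u_9=589/600 ∈ [45/47, 1) → index 8

1 1 2 4 4 5 6 6 7 8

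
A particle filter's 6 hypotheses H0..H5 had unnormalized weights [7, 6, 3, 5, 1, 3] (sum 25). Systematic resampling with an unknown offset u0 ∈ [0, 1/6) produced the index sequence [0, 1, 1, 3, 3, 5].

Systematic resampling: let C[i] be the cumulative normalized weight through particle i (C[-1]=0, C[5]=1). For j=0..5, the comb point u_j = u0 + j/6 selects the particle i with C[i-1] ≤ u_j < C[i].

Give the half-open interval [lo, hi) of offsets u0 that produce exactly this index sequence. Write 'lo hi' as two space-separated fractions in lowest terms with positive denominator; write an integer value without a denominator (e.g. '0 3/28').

7/50 1/6

C = [7/25, 13/25, 16/25, 21/25, 22/25, 1]
j=0 picked index 0: u0 ∈ [0, 7/25)
j=1 picked index 1: u0 ∈ [17/150, 53/150)
j=2 picked index 1: u0 ∈ [-4/75, 14/75)
j=3 picked index 3: u0 ∈ [7/50, 17/50)
j=4 picked index 3: u0 ∈ [-2/75, 13/75)
j=5 picked index 5: u0 ∈ [7/150, 1/6)
intersection: [7/50, 1/6)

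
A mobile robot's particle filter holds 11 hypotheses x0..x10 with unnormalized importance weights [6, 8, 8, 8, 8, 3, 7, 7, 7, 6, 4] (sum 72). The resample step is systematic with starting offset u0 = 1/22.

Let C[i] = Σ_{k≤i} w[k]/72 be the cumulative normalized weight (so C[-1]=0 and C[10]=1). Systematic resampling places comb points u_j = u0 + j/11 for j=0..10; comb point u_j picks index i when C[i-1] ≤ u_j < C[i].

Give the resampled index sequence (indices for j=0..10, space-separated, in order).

0 1 2 3 3 4 6 7 8 9 10

C = [1/12, 7/36, 11/36, 5/12, 19/36, 41/72, 2/3, 55/72, 31/36, 17/18, 1]
j=0: u_0=1/22 ∈ [0, 1/12) → index 0
j=1: u_1=3/22 ∈ [1/12, 7/36) → index 1
j=2: u_2=5/22 ∈ [7/36, 11/36) → index 2
j=3: u_3=7/22 ∈ [11/36, 5/12) → index 3
j=4: u_4=9/22 ∈ [11/36, 5/12) → index 3
j=5: u_5=1/2 ∈ [5/12, 19/36) → index 4
j=6: u_6=13/22 ∈ [41/72, 2/3) → index 6
j=7: u_7=15/22 ∈ [2/3, 55/72) → index 7
j=8: u_8=17/22 ∈ [55/72, 31/36) → index 8
j=9: u_9=19/22 ∈ [31/36, 17/18) → index 9
j=10: u_10=21/22 ∈ [17/18, 1) → index 10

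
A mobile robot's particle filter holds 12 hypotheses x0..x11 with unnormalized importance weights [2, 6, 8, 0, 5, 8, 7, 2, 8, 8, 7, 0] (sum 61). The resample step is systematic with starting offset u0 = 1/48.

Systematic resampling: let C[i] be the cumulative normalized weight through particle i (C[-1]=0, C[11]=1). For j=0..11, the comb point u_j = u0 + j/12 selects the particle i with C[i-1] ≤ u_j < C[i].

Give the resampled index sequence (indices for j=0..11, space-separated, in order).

0 1 2 4 5 5 6 7 8 9 9 10

C = [2/61, 8/61, 16/61, 16/61, 21/61, 29/61, 36/61, 38/61, 46/61, 54/61, 1, 1]
j=0: u_0=1/48 ∈ [0, 2/61) → index 0
j=1: u_1=5/48 ∈ [2/61, 8/61) → index 1
j=2: u_2=3/16 ∈ [8/61, 16/61) → index 2
j=3: u_3=13/48 ∈ [16/61, 21/61) → index 4
j=4: u_4=17/48 ∈ [21/61, 29/61) → index 5
j=5: u_5=7/16 ∈ [21/61, 29/61) → index 5
j=6: u_6=25/48 ∈ [29/61, 36/61) → index 6
j=7: u_7=29/48 ∈ [36/61, 38/61) → index 7
j=8: u_8=11/16 ∈ [38/61, 46/61) → index 8
j=9: u_9=37/48 ∈ [46/61, 54/61) → index 9
j=10: u_10=41/48 ∈ [46/61, 54/61) → index 9
j=11: u_11=15/16 ∈ [54/61, 1) → index 10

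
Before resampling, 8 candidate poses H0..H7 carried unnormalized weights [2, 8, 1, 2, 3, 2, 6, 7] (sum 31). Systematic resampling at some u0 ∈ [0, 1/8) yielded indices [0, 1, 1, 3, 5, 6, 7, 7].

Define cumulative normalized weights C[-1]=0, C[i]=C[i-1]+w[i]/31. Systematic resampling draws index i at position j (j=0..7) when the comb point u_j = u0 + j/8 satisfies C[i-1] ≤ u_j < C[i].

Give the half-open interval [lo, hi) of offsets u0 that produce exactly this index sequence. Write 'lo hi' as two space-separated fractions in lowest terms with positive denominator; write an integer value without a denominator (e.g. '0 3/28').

C = [2/31, 10/31, 11/31, 13/31, 16/31, 18/31, 24/31, 1]
j=0 picked index 0: u0 ∈ [0, 2/31)
j=1 picked index 1: u0 ∈ [-15/248, 49/248)
j=2 picked index 1: u0 ∈ [-23/124, 9/124)
j=3 picked index 3: u0 ∈ [-5/248, 11/248)
j=4 picked index 5: u0 ∈ [1/62, 5/62)
j=5 picked index 6: u0 ∈ [-11/248, 37/248)
j=6 picked index 7: u0 ∈ [3/124, 1/4)
j=7 picked index 7: u0 ∈ [-25/248, 1/8)
intersection: [3/124, 11/248)

3/124 11/248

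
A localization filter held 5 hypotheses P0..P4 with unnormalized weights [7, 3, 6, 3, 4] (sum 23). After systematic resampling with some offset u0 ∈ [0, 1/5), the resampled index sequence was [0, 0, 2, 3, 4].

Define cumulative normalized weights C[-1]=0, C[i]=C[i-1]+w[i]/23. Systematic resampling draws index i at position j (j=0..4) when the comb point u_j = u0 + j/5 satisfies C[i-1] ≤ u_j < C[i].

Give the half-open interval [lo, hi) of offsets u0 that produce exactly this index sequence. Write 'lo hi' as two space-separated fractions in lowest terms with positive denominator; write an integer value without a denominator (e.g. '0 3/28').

11/115 12/115

C = [7/23, 10/23, 16/23, 19/23, 1]
j=0 picked index 0: u0 ∈ [0, 7/23)
j=1 picked index 0: u0 ∈ [-1/5, 12/115)
j=2 picked index 2: u0 ∈ [4/115, 34/115)
j=3 picked index 3: u0 ∈ [11/115, 26/115)
j=4 picked index 4: u0 ∈ [3/115, 1/5)
intersection: [11/115, 12/115)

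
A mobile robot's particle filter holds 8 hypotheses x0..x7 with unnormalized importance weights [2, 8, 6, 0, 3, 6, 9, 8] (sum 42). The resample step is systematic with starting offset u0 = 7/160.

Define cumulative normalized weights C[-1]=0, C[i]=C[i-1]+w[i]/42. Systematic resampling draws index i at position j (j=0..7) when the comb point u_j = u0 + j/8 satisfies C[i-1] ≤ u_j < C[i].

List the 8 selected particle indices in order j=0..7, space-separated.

0 1 2 4 5 6 6 7

C = [1/21, 5/21, 8/21, 8/21, 19/42, 25/42, 17/21, 1]
j=0: u_0=7/160 ∈ [0, 1/21) → index 0
j=1: u_1=27/160 ∈ [1/21, 5/21) → index 1
j=2: u_2=47/160 ∈ [5/21, 8/21) → index 2
j=3: u_3=67/160 ∈ [8/21, 19/42) → index 4
j=4: u_4=87/160 ∈ [19/42, 25/42) → index 5
j=5: u_5=107/160 ∈ [25/42, 17/21) → index 6
j=6: u_6=127/160 ∈ [25/42, 17/21) → index 6
j=7: u_7=147/160 ∈ [17/21, 1) → index 7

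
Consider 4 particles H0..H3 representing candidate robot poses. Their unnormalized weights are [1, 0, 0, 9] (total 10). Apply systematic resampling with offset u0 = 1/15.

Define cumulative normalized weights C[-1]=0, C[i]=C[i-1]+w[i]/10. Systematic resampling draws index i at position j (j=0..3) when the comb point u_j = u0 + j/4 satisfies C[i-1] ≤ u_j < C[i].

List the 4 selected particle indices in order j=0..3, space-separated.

0 3 3 3

C = [1/10, 1/10, 1/10, 1]
j=0: u_0=1/15 ∈ [0, 1/10) → index 0
j=1: u_1=19/60 ∈ [1/10, 1) → index 3
j=2: u_2=17/30 ∈ [1/10, 1) → index 3
j=3: u_3=49/60 ∈ [1/10, 1) → index 3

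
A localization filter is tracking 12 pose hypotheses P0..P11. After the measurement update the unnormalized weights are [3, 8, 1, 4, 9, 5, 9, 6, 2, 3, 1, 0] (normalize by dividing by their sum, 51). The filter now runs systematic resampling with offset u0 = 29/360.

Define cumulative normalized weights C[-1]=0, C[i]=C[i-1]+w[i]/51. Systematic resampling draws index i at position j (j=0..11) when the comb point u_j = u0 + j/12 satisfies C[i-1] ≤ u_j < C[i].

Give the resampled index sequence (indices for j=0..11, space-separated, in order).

C = [1/17, 11/51, 4/17, 16/51, 25/51, 10/17, 13/17, 15/17, 47/51, 50/51, 1, 1]
j=0: u_0=29/360 ∈ [1/17, 11/51) → index 1
j=1: u_1=59/360 ∈ [1/17, 11/51) → index 1
j=2: u_2=89/360 ∈ [4/17, 16/51) → index 3
j=3: u_3=119/360 ∈ [16/51, 25/51) → index 4
j=4: u_4=149/360 ∈ [16/51, 25/51) → index 4
j=5: u_5=179/360 ∈ [25/51, 10/17) → index 5
j=6: u_6=209/360 ∈ [25/51, 10/17) → index 5
j=7: u_7=239/360 ∈ [10/17, 13/17) → index 6
j=8: u_8=269/360 ∈ [10/17, 13/17) → index 6
j=9: u_9=299/360 ∈ [13/17, 15/17) → index 7
j=10: u_10=329/360 ∈ [15/17, 47/51) → index 8
j=11: u_11=359/360 ∈ [50/51, 1) → index 10

1 1 3 4 4 5 5 6 6 7 8 10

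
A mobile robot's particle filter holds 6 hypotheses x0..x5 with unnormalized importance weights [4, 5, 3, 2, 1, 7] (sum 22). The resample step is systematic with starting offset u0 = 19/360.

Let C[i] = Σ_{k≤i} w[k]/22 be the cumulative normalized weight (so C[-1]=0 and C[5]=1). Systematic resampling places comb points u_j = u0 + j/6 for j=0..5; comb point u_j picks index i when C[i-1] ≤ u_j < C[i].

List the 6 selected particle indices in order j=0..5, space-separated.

C = [2/11, 9/22, 6/11, 7/11, 15/22, 1]
j=0: u_0=19/360 ∈ [0, 2/11) → index 0
j=1: u_1=79/360 ∈ [2/11, 9/22) → index 1
j=2: u_2=139/360 ∈ [2/11, 9/22) → index 1
j=3: u_3=199/360 ∈ [6/11, 7/11) → index 3
j=4: u_4=259/360 ∈ [15/22, 1) → index 5
j=5: u_5=319/360 ∈ [15/22, 1) → index 5

0 1 1 3 5 5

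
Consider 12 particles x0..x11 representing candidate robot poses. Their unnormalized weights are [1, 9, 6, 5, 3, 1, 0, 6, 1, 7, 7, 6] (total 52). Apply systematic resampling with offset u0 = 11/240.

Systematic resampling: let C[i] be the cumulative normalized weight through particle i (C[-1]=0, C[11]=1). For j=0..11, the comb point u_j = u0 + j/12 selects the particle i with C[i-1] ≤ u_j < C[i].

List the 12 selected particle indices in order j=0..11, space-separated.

C = [1/52, 5/26, 4/13, 21/52, 6/13, 25/52, 25/52, 31/52, 8/13, 3/4, 23/26, 1]
j=0: u_0=11/240 ∈ [1/52, 5/26) → index 1
j=1: u_1=31/240 ∈ [1/52, 5/26) → index 1
j=2: u_2=17/80 ∈ [5/26, 4/13) → index 2
j=3: u_3=71/240 ∈ [5/26, 4/13) → index 2
j=4: u_4=91/240 ∈ [4/13, 21/52) → index 3
j=5: u_5=37/80 ∈ [6/13, 25/52) → index 5
j=6: u_6=131/240 ∈ [25/52, 31/52) → index 7
j=7: u_7=151/240 ∈ [8/13, 3/4) → index 9
j=8: u_8=57/80 ∈ [8/13, 3/4) → index 9
j=9: u_9=191/240 ∈ [3/4, 23/26) → index 10
j=10: u_10=211/240 ∈ [3/4, 23/26) → index 10
j=11: u_11=77/80 ∈ [23/26, 1) → index 11

1 1 2 2 3 5 7 9 9 10 10 11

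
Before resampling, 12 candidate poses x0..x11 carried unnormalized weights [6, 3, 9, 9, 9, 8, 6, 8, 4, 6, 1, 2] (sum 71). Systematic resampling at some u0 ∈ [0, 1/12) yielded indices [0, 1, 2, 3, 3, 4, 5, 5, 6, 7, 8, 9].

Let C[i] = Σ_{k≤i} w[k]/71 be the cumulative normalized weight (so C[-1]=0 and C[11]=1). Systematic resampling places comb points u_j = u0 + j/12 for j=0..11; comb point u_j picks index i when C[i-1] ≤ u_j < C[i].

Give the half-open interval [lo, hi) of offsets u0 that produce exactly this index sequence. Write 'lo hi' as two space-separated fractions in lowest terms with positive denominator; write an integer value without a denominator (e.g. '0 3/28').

1/142 31/852

C = [6/71, 9/71, 18/71, 27/71, 36/71, 44/71, 50/71, 58/71, 62/71, 68/71, 69/71, 1]
j=0 picked index 0: u0 ∈ [0, 6/71)
j=1 picked index 1: u0 ∈ [1/852, 37/852)
j=2 picked index 2: u0 ∈ [-17/426, 37/426)
j=3 picked index 3: u0 ∈ [1/284, 37/284)
j=4 picked index 3: u0 ∈ [-17/213, 10/213)
j=5 picked index 4: u0 ∈ [-31/852, 77/852)
j=6 picked index 5: u0 ∈ [1/142, 17/142)
j=7 picked index 5: u0 ∈ [-65/852, 31/852)
j=8 picked index 6: u0 ∈ [-10/213, 8/213)
j=9 picked index 7: u0 ∈ [-13/284, 19/284)
j=10 picked index 8: u0 ∈ [-7/426, 17/426)
j=11 picked index 9: u0 ∈ [-37/852, 35/852)
intersection: [1/142, 31/852)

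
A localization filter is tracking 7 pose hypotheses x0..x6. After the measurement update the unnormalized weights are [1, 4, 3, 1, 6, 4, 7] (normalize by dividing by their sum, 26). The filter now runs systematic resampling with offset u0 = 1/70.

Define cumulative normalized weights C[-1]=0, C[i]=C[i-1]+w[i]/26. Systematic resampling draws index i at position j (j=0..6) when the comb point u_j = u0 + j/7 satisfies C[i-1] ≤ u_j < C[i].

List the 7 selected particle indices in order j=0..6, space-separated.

C = [1/26, 5/26, 4/13, 9/26, 15/26, 19/26, 1]
j=0: u_0=1/70 ∈ [0, 1/26) → index 0
j=1: u_1=11/70 ∈ [1/26, 5/26) → index 1
j=2: u_2=3/10 ∈ [5/26, 4/13) → index 2
j=3: u_3=31/70 ∈ [9/26, 15/26) → index 4
j=4: u_4=41/70 ∈ [15/26, 19/26) → index 5
j=5: u_5=51/70 ∈ [15/26, 19/26) → index 5
j=6: u_6=61/70 ∈ [19/26, 1) → index 6

0 1 2 4 5 5 6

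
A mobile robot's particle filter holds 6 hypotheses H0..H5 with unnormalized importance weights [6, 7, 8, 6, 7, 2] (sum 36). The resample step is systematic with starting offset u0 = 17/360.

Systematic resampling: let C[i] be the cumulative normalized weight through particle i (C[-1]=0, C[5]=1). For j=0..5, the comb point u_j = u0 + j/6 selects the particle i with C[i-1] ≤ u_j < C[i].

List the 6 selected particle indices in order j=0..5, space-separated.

0 1 2 2 3 4

C = [1/6, 13/36, 7/12, 3/4, 17/18, 1]
j=0: u_0=17/360 ∈ [0, 1/6) → index 0
j=1: u_1=77/360 ∈ [1/6, 13/36) → index 1
j=2: u_2=137/360 ∈ [13/36, 7/12) → index 2
j=3: u_3=197/360 ∈ [13/36, 7/12) → index 2
j=4: u_4=257/360 ∈ [7/12, 3/4) → index 3
j=5: u_5=317/360 ∈ [3/4, 17/18) → index 4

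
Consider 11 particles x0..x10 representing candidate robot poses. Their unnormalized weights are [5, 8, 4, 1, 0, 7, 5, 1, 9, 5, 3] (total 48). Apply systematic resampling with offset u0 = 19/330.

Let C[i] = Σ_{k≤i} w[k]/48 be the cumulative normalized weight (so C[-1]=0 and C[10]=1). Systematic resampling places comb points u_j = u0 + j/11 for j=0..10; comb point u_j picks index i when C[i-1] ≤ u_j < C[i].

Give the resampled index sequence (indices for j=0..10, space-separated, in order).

0 1 1 2 5 5 6 8 8 9 10

C = [5/48, 13/48, 17/48, 3/8, 3/8, 25/48, 5/8, 31/48, 5/6, 15/16, 1]
j=0: u_0=19/330 ∈ [0, 5/48) → index 0
j=1: u_1=49/330 ∈ [5/48, 13/48) → index 1
j=2: u_2=79/330 ∈ [5/48, 13/48) → index 1
j=3: u_3=109/330 ∈ [13/48, 17/48) → index 2
j=4: u_4=139/330 ∈ [3/8, 25/48) → index 5
j=5: u_5=169/330 ∈ [3/8, 25/48) → index 5
j=6: u_6=199/330 ∈ [25/48, 5/8) → index 6
j=7: u_7=229/330 ∈ [31/48, 5/6) → index 8
j=8: u_8=259/330 ∈ [31/48, 5/6) → index 8
j=9: u_9=289/330 ∈ [5/6, 15/16) → index 9
j=10: u_10=29/30 ∈ [15/16, 1) → index 10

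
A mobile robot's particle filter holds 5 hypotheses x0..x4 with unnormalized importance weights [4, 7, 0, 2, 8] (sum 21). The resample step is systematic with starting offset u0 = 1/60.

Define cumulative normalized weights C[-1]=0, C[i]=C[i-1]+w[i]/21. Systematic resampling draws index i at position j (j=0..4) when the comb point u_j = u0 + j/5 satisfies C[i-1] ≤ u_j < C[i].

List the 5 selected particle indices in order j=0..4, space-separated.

C = [4/21, 11/21, 11/21, 13/21, 1]
j=0: u_0=1/60 ∈ [0, 4/21) → index 0
j=1: u_1=13/60 ∈ [4/21, 11/21) → index 1
j=2: u_2=5/12 ∈ [4/21, 11/21) → index 1
j=3: u_3=37/60 ∈ [11/21, 13/21) → index 3
j=4: u_4=49/60 ∈ [13/21, 1) → index 4

0 1 1 3 4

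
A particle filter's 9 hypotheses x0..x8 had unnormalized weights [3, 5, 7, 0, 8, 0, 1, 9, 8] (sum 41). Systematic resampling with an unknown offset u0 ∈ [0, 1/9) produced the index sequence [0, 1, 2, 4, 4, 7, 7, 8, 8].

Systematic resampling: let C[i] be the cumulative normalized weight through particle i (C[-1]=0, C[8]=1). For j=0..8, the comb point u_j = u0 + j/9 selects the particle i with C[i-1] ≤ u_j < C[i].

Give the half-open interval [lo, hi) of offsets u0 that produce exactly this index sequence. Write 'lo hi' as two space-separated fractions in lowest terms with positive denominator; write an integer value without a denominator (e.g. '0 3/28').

C = [3/41, 8/41, 15/41, 15/41, 23/41, 23/41, 24/41, 33/41, 1]
j=0 picked index 0: u0 ∈ [0, 3/41)
j=1 picked index 1: u0 ∈ [-14/369, 31/369)
j=2 picked index 2: u0 ∈ [-10/369, 53/369)
j=3 picked index 4: u0 ∈ [4/123, 28/123)
j=4 picked index 4: u0 ∈ [-29/369, 43/369)
j=5 picked index 7: u0 ∈ [11/369, 92/369)
j=6 picked index 7: u0 ∈ [-10/123, 17/123)
j=7 picked index 8: u0 ∈ [10/369, 2/9)
j=8 picked index 8: u0 ∈ [-31/369, 1/9)
intersection: [4/123, 3/41)

4/123 3/41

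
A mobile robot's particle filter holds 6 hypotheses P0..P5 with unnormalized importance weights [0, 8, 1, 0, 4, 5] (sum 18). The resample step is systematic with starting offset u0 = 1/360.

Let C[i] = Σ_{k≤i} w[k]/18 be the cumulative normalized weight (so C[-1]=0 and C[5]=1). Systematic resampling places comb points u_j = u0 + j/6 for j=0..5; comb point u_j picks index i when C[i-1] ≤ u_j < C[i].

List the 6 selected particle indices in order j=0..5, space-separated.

C = [0, 4/9, 1/2, 1/2, 13/18, 1]
j=0: u_0=1/360 ∈ [0, 4/9) → index 1
j=1: u_1=61/360 ∈ [0, 4/9) → index 1
j=2: u_2=121/360 ∈ [0, 4/9) → index 1
j=3: u_3=181/360 ∈ [1/2, 13/18) → index 4
j=4: u_4=241/360 ∈ [1/2, 13/18) → index 4
j=5: u_5=301/360 ∈ [13/18, 1) → index 5

1 1 1 4 4 5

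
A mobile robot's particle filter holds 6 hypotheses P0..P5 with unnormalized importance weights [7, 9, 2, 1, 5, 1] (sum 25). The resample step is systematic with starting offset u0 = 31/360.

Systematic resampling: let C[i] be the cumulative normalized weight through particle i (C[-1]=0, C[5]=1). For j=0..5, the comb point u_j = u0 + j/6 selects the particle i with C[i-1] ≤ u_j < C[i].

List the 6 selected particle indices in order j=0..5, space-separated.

0 0 1 1 3 4

C = [7/25, 16/25, 18/25, 19/25, 24/25, 1]
j=0: u_0=31/360 ∈ [0, 7/25) → index 0
j=1: u_1=91/360 ∈ [0, 7/25) → index 0
j=2: u_2=151/360 ∈ [7/25, 16/25) → index 1
j=3: u_3=211/360 ∈ [7/25, 16/25) → index 1
j=4: u_4=271/360 ∈ [18/25, 19/25) → index 3
j=5: u_5=331/360 ∈ [19/25, 24/25) → index 4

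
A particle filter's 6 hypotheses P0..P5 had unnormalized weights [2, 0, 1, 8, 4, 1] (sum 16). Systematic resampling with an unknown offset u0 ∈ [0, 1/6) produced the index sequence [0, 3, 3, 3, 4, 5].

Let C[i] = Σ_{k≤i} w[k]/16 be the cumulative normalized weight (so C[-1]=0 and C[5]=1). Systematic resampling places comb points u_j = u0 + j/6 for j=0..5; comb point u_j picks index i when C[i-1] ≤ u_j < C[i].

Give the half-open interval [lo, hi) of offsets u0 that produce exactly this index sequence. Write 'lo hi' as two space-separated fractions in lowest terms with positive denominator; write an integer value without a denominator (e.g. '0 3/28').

5/48 1/8

C = [1/8, 1/8, 3/16, 11/16, 15/16, 1]
j=0 picked index 0: u0 ∈ [0, 1/8)
j=1 picked index 3: u0 ∈ [1/48, 25/48)
j=2 picked index 3: u0 ∈ [-7/48, 17/48)
j=3 picked index 3: u0 ∈ [-5/16, 3/16)
j=4 picked index 4: u0 ∈ [1/48, 13/48)
j=5 picked index 5: u0 ∈ [5/48, 1/6)
intersection: [5/48, 1/8)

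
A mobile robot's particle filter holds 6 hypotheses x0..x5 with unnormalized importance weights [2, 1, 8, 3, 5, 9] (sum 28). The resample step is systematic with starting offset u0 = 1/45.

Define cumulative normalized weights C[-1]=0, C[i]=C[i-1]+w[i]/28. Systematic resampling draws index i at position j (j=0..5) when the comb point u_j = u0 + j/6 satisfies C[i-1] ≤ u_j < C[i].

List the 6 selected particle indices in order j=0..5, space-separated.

0 2 2 4 5 5

C = [1/14, 3/28, 11/28, 1/2, 19/28, 1]
j=0: u_0=1/45 ∈ [0, 1/14) → index 0
j=1: u_1=17/90 ∈ [3/28, 11/28) → index 2
j=2: u_2=16/45 ∈ [3/28, 11/28) → index 2
j=3: u_3=47/90 ∈ [1/2, 19/28) → index 4
j=4: u_4=31/45 ∈ [19/28, 1) → index 5
j=5: u_5=77/90 ∈ [19/28, 1) → index 5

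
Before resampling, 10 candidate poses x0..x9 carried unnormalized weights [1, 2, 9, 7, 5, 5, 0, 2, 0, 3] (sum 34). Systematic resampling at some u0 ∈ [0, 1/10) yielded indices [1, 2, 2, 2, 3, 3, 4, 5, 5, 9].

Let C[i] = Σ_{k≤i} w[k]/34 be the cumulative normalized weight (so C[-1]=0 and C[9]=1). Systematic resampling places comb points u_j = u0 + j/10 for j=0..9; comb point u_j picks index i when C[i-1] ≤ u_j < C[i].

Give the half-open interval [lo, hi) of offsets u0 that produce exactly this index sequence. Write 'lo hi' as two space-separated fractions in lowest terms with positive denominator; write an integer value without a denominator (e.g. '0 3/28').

C = [1/34, 3/34, 6/17, 19/34, 12/17, 29/34, 29/34, 31/34, 31/34, 1]
j=0 picked index 1: u0 ∈ [1/34, 3/34)
j=1 picked index 2: u0 ∈ [-1/85, 43/170)
j=2 picked index 2: u0 ∈ [-19/170, 13/85)
j=3 picked index 2: u0 ∈ [-18/85, 9/170)
j=4 picked index 3: u0 ∈ [-4/85, 27/170)
j=5 picked index 3: u0 ∈ [-5/34, 1/17)
j=6 picked index 4: u0 ∈ [-7/170, 9/85)
j=7 picked index 5: u0 ∈ [1/170, 13/85)
j=8 picked index 5: u0 ∈ [-8/85, 9/170)
j=9 picked index 9: u0 ∈ [1/85, 1/10)
intersection: [1/34, 9/170)

1/34 9/170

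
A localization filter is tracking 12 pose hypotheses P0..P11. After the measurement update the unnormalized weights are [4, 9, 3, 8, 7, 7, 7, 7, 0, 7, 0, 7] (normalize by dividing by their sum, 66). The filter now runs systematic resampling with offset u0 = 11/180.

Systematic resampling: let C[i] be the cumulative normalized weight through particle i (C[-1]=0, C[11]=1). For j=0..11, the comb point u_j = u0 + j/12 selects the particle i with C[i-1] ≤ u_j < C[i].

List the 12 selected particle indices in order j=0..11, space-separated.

C = [2/33, 13/66, 8/33, 4/11, 31/66, 19/33, 15/22, 26/33, 26/33, 59/66, 59/66, 1]
j=0: u_0=11/180 ∈ [2/33, 13/66) → index 1
j=1: u_1=13/90 ∈ [2/33, 13/66) → index 1
j=2: u_2=41/180 ∈ [13/66, 8/33) → index 2
j=3: u_3=14/45 ∈ [8/33, 4/11) → index 3
j=4: u_4=71/180 ∈ [4/11, 31/66) → index 4
j=5: u_5=43/90 ∈ [31/66, 19/33) → index 5
j=6: u_6=101/180 ∈ [31/66, 19/33) → index 5
j=7: u_7=29/45 ∈ [19/33, 15/22) → index 6
j=8: u_8=131/180 ∈ [15/22, 26/33) → index 7
j=9: u_9=73/90 ∈ [26/33, 59/66) → index 9
j=10: u_10=161/180 ∈ [59/66, 1) → index 11
j=11: u_11=44/45 ∈ [59/66, 1) → index 11

1 1 2 3 4 5 5 6 7 9 11 11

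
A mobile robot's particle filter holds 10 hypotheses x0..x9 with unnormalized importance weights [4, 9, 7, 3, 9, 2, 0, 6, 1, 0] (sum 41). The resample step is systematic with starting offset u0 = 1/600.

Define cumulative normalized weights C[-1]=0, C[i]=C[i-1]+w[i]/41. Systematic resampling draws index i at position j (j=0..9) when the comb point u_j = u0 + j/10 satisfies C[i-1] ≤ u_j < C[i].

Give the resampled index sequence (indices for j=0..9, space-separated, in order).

C = [4/41, 13/41, 20/41, 23/41, 32/41, 34/41, 34/41, 40/41, 1, 1]
j=0: u_0=1/600 ∈ [0, 4/41) → index 0
j=1: u_1=61/600 ∈ [4/41, 13/41) → index 1
j=2: u_2=121/600 ∈ [4/41, 13/41) → index 1
j=3: u_3=181/600 ∈ [4/41, 13/41) → index 1
j=4: u_4=241/600 ∈ [13/41, 20/41) → index 2
j=5: u_5=301/600 ∈ [20/41, 23/41) → index 3
j=6: u_6=361/600 ∈ [23/41, 32/41) → index 4
j=7: u_7=421/600 ∈ [23/41, 32/41) → index 4
j=8: u_8=481/600 ∈ [32/41, 34/41) → index 5
j=9: u_9=541/600 ∈ [34/41, 40/41) → index 7

0 1 1 1 2 3 4 4 5 7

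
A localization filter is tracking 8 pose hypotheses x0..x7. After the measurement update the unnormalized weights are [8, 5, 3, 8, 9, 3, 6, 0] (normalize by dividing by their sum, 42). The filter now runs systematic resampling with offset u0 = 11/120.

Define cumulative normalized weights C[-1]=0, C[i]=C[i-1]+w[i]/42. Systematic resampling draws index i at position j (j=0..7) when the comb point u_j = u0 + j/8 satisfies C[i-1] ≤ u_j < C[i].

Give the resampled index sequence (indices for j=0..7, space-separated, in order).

0 1 2 3 4 4 5 6

C = [4/21, 13/42, 8/21, 4/7, 11/14, 6/7, 1, 1]
j=0: u_0=11/120 ∈ [0, 4/21) → index 0
j=1: u_1=13/60 ∈ [4/21, 13/42) → index 1
j=2: u_2=41/120 ∈ [13/42, 8/21) → index 2
j=3: u_3=7/15 ∈ [8/21, 4/7) → index 3
j=4: u_4=71/120 ∈ [4/7, 11/14) → index 4
j=5: u_5=43/60 ∈ [4/7, 11/14) → index 4
j=6: u_6=101/120 ∈ [11/14, 6/7) → index 5
j=7: u_7=29/30 ∈ [6/7, 1) → index 6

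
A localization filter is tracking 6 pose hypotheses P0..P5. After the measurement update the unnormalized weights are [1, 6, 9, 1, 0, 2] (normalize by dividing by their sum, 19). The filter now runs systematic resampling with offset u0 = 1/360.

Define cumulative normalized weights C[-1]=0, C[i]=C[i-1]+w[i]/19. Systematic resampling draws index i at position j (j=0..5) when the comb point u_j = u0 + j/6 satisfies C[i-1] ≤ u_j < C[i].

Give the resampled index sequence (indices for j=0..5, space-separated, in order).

0 1 1 2 2 2

C = [1/19, 7/19, 16/19, 17/19, 17/19, 1]
j=0: u_0=1/360 ∈ [0, 1/19) → index 0
j=1: u_1=61/360 ∈ [1/19, 7/19) → index 1
j=2: u_2=121/360 ∈ [1/19, 7/19) → index 1
j=3: u_3=181/360 ∈ [7/19, 16/19) → index 2
j=4: u_4=241/360 ∈ [7/19, 16/19) → index 2
j=5: u_5=301/360 ∈ [7/19, 16/19) → index 2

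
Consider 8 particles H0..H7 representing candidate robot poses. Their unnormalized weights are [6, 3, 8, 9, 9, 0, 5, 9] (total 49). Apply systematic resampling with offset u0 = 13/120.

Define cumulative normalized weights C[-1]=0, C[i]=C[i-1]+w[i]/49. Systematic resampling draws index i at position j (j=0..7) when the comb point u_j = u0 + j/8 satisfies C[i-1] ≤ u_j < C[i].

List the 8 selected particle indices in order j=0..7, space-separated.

0 2 3 3 4 6 7 7

C = [6/49, 9/49, 17/49, 26/49, 5/7, 5/7, 40/49, 1]
j=0: u_0=13/120 ∈ [0, 6/49) → index 0
j=1: u_1=7/30 ∈ [9/49, 17/49) → index 2
j=2: u_2=43/120 ∈ [17/49, 26/49) → index 3
j=3: u_3=29/60 ∈ [17/49, 26/49) → index 3
j=4: u_4=73/120 ∈ [26/49, 5/7) → index 4
j=5: u_5=11/15 ∈ [5/7, 40/49) → index 6
j=6: u_6=103/120 ∈ [40/49, 1) → index 7
j=7: u_7=59/60 ∈ [40/49, 1) → index 7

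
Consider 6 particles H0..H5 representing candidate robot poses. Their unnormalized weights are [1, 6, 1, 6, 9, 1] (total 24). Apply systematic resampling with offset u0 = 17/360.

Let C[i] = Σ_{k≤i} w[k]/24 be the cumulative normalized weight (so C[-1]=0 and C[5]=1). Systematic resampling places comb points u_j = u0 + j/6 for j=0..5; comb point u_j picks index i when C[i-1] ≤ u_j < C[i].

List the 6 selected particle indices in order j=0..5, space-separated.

C = [1/24, 7/24, 1/3, 7/12, 23/24, 1]
j=0: u_0=17/360 ∈ [1/24, 7/24) → index 1
j=1: u_1=77/360 ∈ [1/24, 7/24) → index 1
j=2: u_2=137/360 ∈ [1/3, 7/12) → index 3
j=3: u_3=197/360 ∈ [1/3, 7/12) → index 3
j=4: u_4=257/360 ∈ [7/12, 23/24) → index 4
j=5: u_5=317/360 ∈ [7/12, 23/24) → index 4

1 1 3 3 4 4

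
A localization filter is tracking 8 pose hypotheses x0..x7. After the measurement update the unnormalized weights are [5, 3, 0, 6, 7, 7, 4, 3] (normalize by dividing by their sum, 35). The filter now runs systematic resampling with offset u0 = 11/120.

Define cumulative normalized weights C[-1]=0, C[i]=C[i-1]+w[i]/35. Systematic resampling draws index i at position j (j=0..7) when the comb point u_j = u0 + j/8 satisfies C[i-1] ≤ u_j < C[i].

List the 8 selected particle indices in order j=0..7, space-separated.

0 1 3 4 4 5 6 7

C = [1/7, 8/35, 8/35, 2/5, 3/5, 4/5, 32/35, 1]
j=0: u_0=11/120 ∈ [0, 1/7) → index 0
j=1: u_1=13/60 ∈ [1/7, 8/35) → index 1
j=2: u_2=41/120 ∈ [8/35, 2/5) → index 3
j=3: u_3=7/15 ∈ [2/5, 3/5) → index 4
j=4: u_4=71/120 ∈ [2/5, 3/5) → index 4
j=5: u_5=43/60 ∈ [3/5, 4/5) → index 5
j=6: u_6=101/120 ∈ [4/5, 32/35) → index 6
j=7: u_7=29/30 ∈ [32/35, 1) → index 7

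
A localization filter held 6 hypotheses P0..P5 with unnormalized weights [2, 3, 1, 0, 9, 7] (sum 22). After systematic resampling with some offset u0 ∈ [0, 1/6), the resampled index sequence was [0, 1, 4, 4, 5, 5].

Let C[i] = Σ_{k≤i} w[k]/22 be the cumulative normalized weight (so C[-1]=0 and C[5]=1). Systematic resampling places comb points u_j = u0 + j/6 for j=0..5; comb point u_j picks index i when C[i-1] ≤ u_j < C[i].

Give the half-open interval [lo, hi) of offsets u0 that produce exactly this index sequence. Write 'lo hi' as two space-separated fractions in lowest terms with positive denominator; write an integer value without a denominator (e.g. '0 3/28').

C = [1/11, 5/22, 3/11, 3/11, 15/22, 1]
j=0 picked index 0: u0 ∈ [0, 1/11)
j=1 picked index 1: u0 ∈ [-5/66, 2/33)
j=2 picked index 4: u0 ∈ [-2/33, 23/66)
j=3 picked index 4: u0 ∈ [-5/22, 2/11)
j=4 picked index 5: u0 ∈ [1/66, 1/3)
j=5 picked index 5: u0 ∈ [-5/33, 1/6)
intersection: [1/66, 2/33)

1/66 2/33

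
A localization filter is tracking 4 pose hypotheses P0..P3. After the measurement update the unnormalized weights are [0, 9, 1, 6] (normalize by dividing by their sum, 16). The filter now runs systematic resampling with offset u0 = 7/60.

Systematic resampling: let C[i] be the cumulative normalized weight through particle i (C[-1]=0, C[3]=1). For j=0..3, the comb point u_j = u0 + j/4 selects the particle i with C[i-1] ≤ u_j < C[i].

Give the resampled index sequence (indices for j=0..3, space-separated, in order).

1 1 2 3

C = [0, 9/16, 5/8, 1]
j=0: u_0=7/60 ∈ [0, 9/16) → index 1
j=1: u_1=11/30 ∈ [0, 9/16) → index 1
j=2: u_2=37/60 ∈ [9/16, 5/8) → index 2
j=3: u_3=13/15 ∈ [5/8, 1) → index 3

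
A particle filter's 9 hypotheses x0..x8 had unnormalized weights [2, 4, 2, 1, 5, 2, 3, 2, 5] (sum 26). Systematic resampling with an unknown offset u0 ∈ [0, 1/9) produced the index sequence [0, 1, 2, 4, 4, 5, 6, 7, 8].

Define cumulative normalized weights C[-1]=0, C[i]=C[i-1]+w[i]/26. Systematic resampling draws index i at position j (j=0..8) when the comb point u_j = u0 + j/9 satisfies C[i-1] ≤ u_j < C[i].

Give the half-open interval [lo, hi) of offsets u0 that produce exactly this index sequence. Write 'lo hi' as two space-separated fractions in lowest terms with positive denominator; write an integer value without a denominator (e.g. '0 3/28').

C = [1/13, 3/13, 4/13, 9/26, 7/13, 8/13, 19/26, 21/26, 1]
j=0 picked index 0: u0 ∈ [0, 1/13)
j=1 picked index 1: u0 ∈ [-4/117, 14/117)
j=2 picked index 2: u0 ∈ [1/117, 10/117)
j=3 picked index 4: u0 ∈ [1/78, 8/39)
j=4 picked index 4: u0 ∈ [-23/234, 11/117)
j=5 picked index 5: u0 ∈ [-2/117, 7/117)
j=6 picked index 6: u0 ∈ [-2/39, 5/78)
j=7 picked index 7: u0 ∈ [-11/234, 7/234)
j=8 picked index 8: u0 ∈ [-19/234, 1/9)
intersection: [1/78, 7/234)

1/78 7/234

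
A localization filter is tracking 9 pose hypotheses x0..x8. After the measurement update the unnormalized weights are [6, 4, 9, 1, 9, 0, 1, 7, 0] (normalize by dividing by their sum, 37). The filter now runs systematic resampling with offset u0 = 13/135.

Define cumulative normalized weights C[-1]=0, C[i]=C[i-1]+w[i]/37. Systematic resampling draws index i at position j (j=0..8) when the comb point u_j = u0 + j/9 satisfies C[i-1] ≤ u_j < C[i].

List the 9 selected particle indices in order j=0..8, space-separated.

0 1 2 2 4 4 4 7 7

C = [6/37, 10/37, 19/37, 20/37, 29/37, 29/37, 30/37, 1, 1]
j=0: u_0=13/135 ∈ [0, 6/37) → index 0
j=1: u_1=28/135 ∈ [6/37, 10/37) → index 1
j=2: u_2=43/135 ∈ [10/37, 19/37) → index 2
j=3: u_3=58/135 ∈ [10/37, 19/37) → index 2
j=4: u_4=73/135 ∈ [20/37, 29/37) → index 4
j=5: u_5=88/135 ∈ [20/37, 29/37) → index 4
j=6: u_6=103/135 ∈ [20/37, 29/37) → index 4
j=7: u_7=118/135 ∈ [30/37, 1) → index 7
j=8: u_8=133/135 ∈ [30/37, 1) → index 7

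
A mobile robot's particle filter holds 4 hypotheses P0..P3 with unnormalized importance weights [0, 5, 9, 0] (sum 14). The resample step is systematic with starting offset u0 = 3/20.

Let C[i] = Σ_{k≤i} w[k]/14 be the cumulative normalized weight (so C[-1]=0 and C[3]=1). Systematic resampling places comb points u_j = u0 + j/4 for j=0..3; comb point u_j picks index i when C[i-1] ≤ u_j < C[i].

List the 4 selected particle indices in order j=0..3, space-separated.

C = [0, 5/14, 1, 1]
j=0: u_0=3/20 ∈ [0, 5/14) → index 1
j=1: u_1=2/5 ∈ [5/14, 1) → index 2
j=2: u_2=13/20 ∈ [5/14, 1) → index 2
j=3: u_3=9/10 ∈ [5/14, 1) → index 2

1 2 2 2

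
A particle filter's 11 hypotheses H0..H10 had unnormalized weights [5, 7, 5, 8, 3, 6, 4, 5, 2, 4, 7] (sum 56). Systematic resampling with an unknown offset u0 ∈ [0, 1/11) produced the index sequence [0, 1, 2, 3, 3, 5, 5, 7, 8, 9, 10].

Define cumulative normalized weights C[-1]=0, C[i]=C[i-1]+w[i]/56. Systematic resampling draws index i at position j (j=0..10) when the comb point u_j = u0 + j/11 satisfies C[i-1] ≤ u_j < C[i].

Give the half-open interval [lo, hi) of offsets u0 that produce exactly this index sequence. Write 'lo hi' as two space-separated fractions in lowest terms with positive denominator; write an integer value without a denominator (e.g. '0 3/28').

C = [5/56, 3/14, 17/56, 25/56, 1/2, 17/28, 19/28, 43/56, 45/56, 7/8, 1]
j=0 picked index 0: u0 ∈ [0, 5/56)
j=1 picked index 1: u0 ∈ [-1/616, 19/154)
j=2 picked index 2: u0 ∈ [5/154, 75/616)
j=3 picked index 3: u0 ∈ [19/616, 107/616)
j=4 picked index 3: u0 ∈ [-37/616, 51/616)
j=5 picked index 5: u0 ∈ [1/22, 47/308)
j=6 picked index 5: u0 ∈ [-1/22, 19/308)
j=7 picked index 7: u0 ∈ [13/308, 81/616)
j=8 picked index 8: u0 ∈ [25/616, 47/616)
j=9 picked index 9: u0 ∈ [-9/616, 5/88)
j=10 picked index 10: u0 ∈ [-3/88, 1/11)
intersection: [1/22, 5/88)

1/22 5/88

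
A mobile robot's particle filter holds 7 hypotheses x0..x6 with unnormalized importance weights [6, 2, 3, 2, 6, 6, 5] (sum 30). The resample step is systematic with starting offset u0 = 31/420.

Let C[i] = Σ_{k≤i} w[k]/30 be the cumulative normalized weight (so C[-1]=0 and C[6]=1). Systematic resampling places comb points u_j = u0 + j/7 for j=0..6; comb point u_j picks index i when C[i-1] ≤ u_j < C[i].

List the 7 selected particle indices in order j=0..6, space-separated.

C = [1/5, 4/15, 11/30, 13/30, 19/30, 5/6, 1]
j=0: u_0=31/420 ∈ [0, 1/5) → index 0
j=1: u_1=13/60 ∈ [1/5, 4/15) → index 1
j=2: u_2=151/420 ∈ [4/15, 11/30) → index 2
j=3: u_3=211/420 ∈ [13/30, 19/30) → index 4
j=4: u_4=271/420 ∈ [19/30, 5/6) → index 5
j=5: u_5=331/420 ∈ [19/30, 5/6) → index 5
j=6: u_6=391/420 ∈ [5/6, 1) → index 6

0 1 2 4 5 5 6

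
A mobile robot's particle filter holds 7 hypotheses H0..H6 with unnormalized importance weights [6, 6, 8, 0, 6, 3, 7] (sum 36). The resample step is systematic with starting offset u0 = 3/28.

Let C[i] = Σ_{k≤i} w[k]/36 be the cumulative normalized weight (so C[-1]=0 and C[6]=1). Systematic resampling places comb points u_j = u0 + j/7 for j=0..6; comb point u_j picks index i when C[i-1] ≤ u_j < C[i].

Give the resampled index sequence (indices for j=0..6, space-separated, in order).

C = [1/6, 1/3, 5/9, 5/9, 13/18, 29/36, 1]
j=0: u_0=3/28 ∈ [0, 1/6) → index 0
j=1: u_1=1/4 ∈ [1/6, 1/3) → index 1
j=2: u_2=11/28 ∈ [1/3, 5/9) → index 2
j=3: u_3=15/28 ∈ [1/3, 5/9) → index 2
j=4: u_4=19/28 ∈ [5/9, 13/18) → index 4
j=5: u_5=23/28 ∈ [29/36, 1) → index 6
j=6: u_6=27/28 ∈ [29/36, 1) → index 6

0 1 2 2 4 6 6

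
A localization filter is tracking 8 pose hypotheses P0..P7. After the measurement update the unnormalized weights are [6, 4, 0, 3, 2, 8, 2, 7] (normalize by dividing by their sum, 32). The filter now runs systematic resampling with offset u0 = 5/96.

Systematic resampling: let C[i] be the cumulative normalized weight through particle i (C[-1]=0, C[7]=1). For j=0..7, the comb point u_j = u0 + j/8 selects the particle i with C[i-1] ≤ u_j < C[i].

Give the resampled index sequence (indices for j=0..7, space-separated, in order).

0 0 1 4 5 5 7 7

C = [3/16, 5/16, 5/16, 13/32, 15/32, 23/32, 25/32, 1]
j=0: u_0=5/96 ∈ [0, 3/16) → index 0
j=1: u_1=17/96 ∈ [0, 3/16) → index 0
j=2: u_2=29/96 ∈ [3/16, 5/16) → index 1
j=3: u_3=41/96 ∈ [13/32, 15/32) → index 4
j=4: u_4=53/96 ∈ [15/32, 23/32) → index 5
j=5: u_5=65/96 ∈ [15/32, 23/32) → index 5
j=6: u_6=77/96 ∈ [25/32, 1) → index 7
j=7: u_7=89/96 ∈ [25/32, 1) → index 7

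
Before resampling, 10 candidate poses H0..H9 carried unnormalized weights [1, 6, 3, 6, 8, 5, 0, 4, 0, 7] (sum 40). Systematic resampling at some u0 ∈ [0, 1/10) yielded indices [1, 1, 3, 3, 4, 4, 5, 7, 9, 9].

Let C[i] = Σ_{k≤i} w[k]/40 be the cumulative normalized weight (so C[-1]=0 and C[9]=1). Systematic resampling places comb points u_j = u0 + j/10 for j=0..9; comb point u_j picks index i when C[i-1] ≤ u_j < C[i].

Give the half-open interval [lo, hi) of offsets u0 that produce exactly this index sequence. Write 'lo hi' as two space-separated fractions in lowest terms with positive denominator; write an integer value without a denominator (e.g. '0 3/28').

C = [1/40, 7/40, 1/4, 2/5, 3/5, 29/40, 29/40, 33/40, 33/40, 1]
j=0 picked index 1: u0 ∈ [1/40, 7/40)
j=1 picked index 1: u0 ∈ [-3/40, 3/40)
j=2 picked index 3: u0 ∈ [1/20, 1/5)
j=3 picked index 3: u0 ∈ [-1/20, 1/10)
j=4 picked index 4: u0 ∈ [0, 1/5)
j=5 picked index 4: u0 ∈ [-1/10, 1/10)
j=6 picked index 5: u0 ∈ [0, 1/8)
j=7 picked index 7: u0 ∈ [1/40, 1/8)
j=8 picked index 9: u0 ∈ [1/40, 1/5)
j=9 picked index 9: u0 ∈ [-3/40, 1/10)
intersection: [1/20, 3/40)

1/20 3/40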